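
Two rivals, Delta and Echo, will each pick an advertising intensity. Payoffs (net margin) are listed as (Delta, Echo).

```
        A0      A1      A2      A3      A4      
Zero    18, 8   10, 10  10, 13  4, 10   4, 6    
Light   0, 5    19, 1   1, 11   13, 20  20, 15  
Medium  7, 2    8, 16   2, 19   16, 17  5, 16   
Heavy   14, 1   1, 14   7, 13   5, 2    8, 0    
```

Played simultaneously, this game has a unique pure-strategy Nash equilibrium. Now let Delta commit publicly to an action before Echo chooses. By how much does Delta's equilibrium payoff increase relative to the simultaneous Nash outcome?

Backward induction with Delta moving first.
- Zero → Echo plays A2 (best of 8, 10, 13, 10, 6); Delta gets 10.
- Light → Echo plays A3 (best of 5, 1, 11, 20, 15); Delta gets 13.
- Medium → Echo plays A2 (best of 2, 16, 19, 17, 16); Delta gets 2.
- Heavy → Echo plays A1 (best of 1, 14, 13, 2, 0); Delta gets 1.
Delta's induced payoffs are 10, 13, 2, 1, so Delta commits to Light. Subgame-perfect outcome: (Light, A3) with payoffs (13, 20).
Now find the simultaneous Nash equilibrium.
Delta's best replies: A0→Zero; A1→Light; A2→Zero; A3→Medium; A4→Light.
Echo's best replies: Zero→A2; Light→A3; Medium→A2; Heavy→A1.
The unique mutual best reply is (Zero, A2), giving (10, 13).
Delta's commitment gain: 13 − 10 = 3.

3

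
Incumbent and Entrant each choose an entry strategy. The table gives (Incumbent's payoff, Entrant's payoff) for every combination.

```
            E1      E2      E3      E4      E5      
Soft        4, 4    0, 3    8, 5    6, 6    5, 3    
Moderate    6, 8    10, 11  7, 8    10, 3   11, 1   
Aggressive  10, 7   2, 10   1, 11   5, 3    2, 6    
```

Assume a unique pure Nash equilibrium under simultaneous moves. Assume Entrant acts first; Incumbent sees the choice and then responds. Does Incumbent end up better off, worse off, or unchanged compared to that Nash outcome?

Work backward from Incumbent's decision.
- E1: BR = Aggressive, leader payoff 7.
- E2: BR = Moderate, leader payoff 11.
- E3: BR = Soft, leader payoff 5.
- E4: BR = Moderate, leader payoff 3.
- E5: BR = Moderate, leader payoff 1.
Maximizing over 7, 11, 5, 3, 1, Entrant chooses E2. Subgame-perfect outcome: (Moderate, E2) with payoffs (10, 11).
Under simultaneous play:
Incumbent's best replies: E1→Aggressive; E2→Moderate; E3→Soft; E4→Moderate; E5→Moderate.
Entrant's best replies: Soft→E4; Moderate→E2; Aggressive→E3.
The unique mutual best reply is (Moderate, E2), giving (10, 11).
Incumbent earns 10 sequentially versus 10 at the Nash outcome: unchanged.

unchanged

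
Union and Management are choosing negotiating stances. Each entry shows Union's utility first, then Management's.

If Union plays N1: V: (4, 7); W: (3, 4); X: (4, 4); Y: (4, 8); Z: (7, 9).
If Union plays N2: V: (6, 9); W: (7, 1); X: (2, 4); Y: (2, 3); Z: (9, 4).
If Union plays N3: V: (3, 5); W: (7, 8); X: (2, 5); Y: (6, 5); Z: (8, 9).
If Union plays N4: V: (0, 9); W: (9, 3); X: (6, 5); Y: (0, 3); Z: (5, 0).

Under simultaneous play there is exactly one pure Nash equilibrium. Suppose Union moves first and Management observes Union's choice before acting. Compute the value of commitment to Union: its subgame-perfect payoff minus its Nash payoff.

Management best-responds to each possible Union move:
- N1: BR = Z, leader payoff 7.
- N2: BR = V, leader payoff 6.
- N3: BR = Z, leader payoff 8.
- N4: BR = V, leader payoff 0.
Union's induced payoffs are 7, 6, 8, 0, so Union commits to N3. Subgame-perfect outcome: (N3, Z) with payoffs (8, 9).
Under simultaneous play:
Union's best replies: V→N2; W→N4; X→N4; Y→N3; Z→N2.
Management's best replies: N1→Z; N2→V; N3→Z; N4→V.
Only (N2, V) has each player best-responding; Nash payoffs (6, 9).
Union's commitment gain: 8 − 6 = 2.

2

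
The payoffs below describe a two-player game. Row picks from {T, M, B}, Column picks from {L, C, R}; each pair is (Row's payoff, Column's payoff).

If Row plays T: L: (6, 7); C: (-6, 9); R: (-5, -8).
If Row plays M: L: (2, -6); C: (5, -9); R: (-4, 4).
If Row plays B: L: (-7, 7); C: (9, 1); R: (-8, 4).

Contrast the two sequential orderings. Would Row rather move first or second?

If Row leads: Column's best replies are T→C, M→R, B→L; Row's induced payoffs -6, -4, -7; outcome (M, R), payoffs (-4, 4).
If Column leads: Row's best replies are L→T, C→B, R→M; Column's induced payoffs 7, 1, 4; outcome (T, L), payoffs (6, 7).
Row gets -4 moving first and 6 moving second, so Row prefers to move second.

second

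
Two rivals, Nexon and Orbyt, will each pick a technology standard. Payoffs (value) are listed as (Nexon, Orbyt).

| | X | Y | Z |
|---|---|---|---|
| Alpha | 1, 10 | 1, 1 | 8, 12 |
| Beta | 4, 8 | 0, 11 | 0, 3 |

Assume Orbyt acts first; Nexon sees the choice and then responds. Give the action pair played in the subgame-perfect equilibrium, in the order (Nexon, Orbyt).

Backward induction with Orbyt moving first.
- X: Nexon compares 1, 4 and picks Beta; Orbyt would get 8.
- Y: Nexon compares 1, 0 and picks Alpha; Orbyt would get 1.
- Z: Nexon compares 8, 0 and picks Alpha; Orbyt would get 12.
Maximizing over 8, 1, 12, Orbyt chooses Z. Subgame-perfect outcome: (Alpha, Z) with payoffs (8, 12).

(Alpha, Z)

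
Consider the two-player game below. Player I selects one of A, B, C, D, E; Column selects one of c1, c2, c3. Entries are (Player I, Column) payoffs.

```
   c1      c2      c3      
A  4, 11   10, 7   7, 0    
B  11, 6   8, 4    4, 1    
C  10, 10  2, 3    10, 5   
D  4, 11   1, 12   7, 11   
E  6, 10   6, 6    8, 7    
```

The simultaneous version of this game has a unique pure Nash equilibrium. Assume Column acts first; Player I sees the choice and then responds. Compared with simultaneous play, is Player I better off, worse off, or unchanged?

worse off

Solve by backward induction (Column leads).
- c1 → Player I plays B (best of 4, 11, 10, 4, 6); Column gets 6.
- c2 → Player I plays A (best of 10, 8, 2, 1, 6); Column gets 7.
- c3 → Player I plays C (best of 7, 4, 10, 7, 8); Column gets 5.
Column's induced payoffs are 6, 7, 5, so Column commits to c2. Subgame-perfect outcome: (A, c2) with payoffs (10, 7).
Under simultaneous play:
Player I's best replies: c1→B; c2→A; c3→C.
Column's best replies: A→c1; B→c1; C→c1; D→c2; E→c1.
The unique mutual best reply is (B, c1), giving (11, 6).
Player I earns 10 sequentially versus 11 at the Nash outcome: worse off.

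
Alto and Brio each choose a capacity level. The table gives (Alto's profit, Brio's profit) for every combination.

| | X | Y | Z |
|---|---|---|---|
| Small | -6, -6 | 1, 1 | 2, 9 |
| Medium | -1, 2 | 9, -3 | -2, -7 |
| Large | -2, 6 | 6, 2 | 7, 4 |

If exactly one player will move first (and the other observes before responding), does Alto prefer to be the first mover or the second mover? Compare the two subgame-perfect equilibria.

second

If Alto leads: Brio's best replies are Small→Z, Medium→X, Large→X; Alto's induced payoffs 2, -1, -2; outcome (Small, Z), payoffs (2, 9).
If Brio leads: Alto's best replies are X→Medium, Y→Medium, Z→Large; Brio's induced payoffs 2, -3, 4; outcome (Large, Z), payoffs (7, 4).
Alto gets 2 moving first and 7 moving second, so Alto prefers to move second.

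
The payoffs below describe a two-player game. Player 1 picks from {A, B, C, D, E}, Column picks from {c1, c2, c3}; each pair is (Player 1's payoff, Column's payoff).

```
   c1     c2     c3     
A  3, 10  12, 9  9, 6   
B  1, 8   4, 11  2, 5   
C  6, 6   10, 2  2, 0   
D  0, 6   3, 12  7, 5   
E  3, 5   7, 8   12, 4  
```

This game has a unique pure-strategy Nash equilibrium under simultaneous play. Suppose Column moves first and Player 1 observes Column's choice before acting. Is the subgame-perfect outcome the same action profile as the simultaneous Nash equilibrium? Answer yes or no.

no

Solve by backward induction (Column leads).
- c1 → Player 1 plays C (best of 3, 1, 6, 0, 3); Column gets 6.
- c2 → Player 1 plays A (best of 12, 4, 10, 3, 7); Column gets 9.
- c3 → Player 1 plays E (best of 9, 2, 2, 7, 12); Column gets 4.
Among 6, 9, 4, the best is 9 at c2. Subgame-perfect outcome: (A, c2) with payoffs (12, 9).
Under simultaneous play:
Player 1's best replies: c1→C; c2→A; c3→E.
Column's best replies: A→c1; B→c2; C→c1; D→c2; E→c2.
Only (C, c1) has each player best-responding; Nash payoffs (6, 6).
Sequential outcome (A, c2) differs from the Nash profile (C, c1).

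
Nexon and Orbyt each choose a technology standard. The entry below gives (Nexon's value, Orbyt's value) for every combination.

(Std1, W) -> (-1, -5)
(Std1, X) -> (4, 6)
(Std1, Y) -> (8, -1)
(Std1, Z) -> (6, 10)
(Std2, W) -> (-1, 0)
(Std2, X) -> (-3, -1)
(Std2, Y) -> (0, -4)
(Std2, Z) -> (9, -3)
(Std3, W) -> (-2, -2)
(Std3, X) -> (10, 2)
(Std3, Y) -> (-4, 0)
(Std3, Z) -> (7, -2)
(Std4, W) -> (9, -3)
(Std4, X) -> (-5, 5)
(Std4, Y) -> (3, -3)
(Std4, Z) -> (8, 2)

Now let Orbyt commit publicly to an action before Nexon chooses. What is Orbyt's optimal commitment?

X

Nexon best-responds to each possible Orbyt move:
- W: Nexon compares -1, -1, -2, 9 and picks Std4; Orbyt would get -3.
- X: Nexon compares 4, -3, 10, -5 and picks Std3; Orbyt would get 2.
- Y: Nexon compares 8, 0, -4, 3 and picks Std1; Orbyt would get -1.
- Z: Nexon compares 6, 9, 7, 8 and picks Std2; Orbyt would get -3.
Among -3, 2, -1, -3, the best is 2 at X. Subgame-perfect outcome: (Std3, X) with payoffs (10, 2).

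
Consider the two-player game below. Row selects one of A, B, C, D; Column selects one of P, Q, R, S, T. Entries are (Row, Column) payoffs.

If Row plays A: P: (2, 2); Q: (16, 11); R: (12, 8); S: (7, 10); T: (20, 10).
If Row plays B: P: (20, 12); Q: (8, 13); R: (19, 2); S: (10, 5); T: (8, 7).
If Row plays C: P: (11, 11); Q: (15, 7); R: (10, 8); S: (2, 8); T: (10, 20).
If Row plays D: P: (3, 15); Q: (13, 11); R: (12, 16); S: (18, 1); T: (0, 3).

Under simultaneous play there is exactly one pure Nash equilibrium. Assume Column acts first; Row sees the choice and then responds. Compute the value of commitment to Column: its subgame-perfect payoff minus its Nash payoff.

Work backward from Row's decision.
- P → Row plays B (best of 2, 20, 11, 3); Column gets 12.
- Q → Row plays A (best of 16, 8, 15, 13); Column gets 11.
- R → Row plays B (best of 12, 19, 10, 12); Column gets 2.
- S → Row plays D (best of 7, 10, 2, 18); Column gets 1.
- T → Row plays A (best of 20, 8, 10, 0); Column gets 10.
Maximizing over 12, 11, 2, 1, 10, Column chooses P. Subgame-perfect outcome: (B, P) with payoffs (20, 12).
Under simultaneous play:
Row's best replies: P→B; Q→A; R→B; S→D; T→A.
Column's best replies: A→Q; B→Q; C→T; D→R.
The unique mutual best reply is (A, Q), giving (16, 11).
Column's commitment gain: 12 − 11 = 1.

1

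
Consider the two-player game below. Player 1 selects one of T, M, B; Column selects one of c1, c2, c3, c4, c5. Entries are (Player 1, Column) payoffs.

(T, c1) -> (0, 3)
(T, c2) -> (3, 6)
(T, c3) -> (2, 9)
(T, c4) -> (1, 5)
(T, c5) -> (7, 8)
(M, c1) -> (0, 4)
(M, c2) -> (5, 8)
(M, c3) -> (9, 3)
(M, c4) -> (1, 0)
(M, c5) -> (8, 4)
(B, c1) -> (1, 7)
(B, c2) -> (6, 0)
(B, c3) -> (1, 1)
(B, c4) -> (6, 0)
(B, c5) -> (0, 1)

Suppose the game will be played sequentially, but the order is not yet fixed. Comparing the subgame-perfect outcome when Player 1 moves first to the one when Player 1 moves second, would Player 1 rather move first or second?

If Player 1 leads: Column's best replies are T→c3, M→c2, B→c1; Player 1's induced payoffs 2, 5, 1; outcome (M, c2), payoffs (5, 8).
If Column leads: Player 1's best replies are c1→B, c2→B, c3→M, c4→B, c5→M; Column's induced payoffs 7, 0, 3, 0, 4; outcome (B, c1), payoffs (1, 7).
Player 1 gets 5 moving first and 1 moving second, so Player 1 prefers to move first.

first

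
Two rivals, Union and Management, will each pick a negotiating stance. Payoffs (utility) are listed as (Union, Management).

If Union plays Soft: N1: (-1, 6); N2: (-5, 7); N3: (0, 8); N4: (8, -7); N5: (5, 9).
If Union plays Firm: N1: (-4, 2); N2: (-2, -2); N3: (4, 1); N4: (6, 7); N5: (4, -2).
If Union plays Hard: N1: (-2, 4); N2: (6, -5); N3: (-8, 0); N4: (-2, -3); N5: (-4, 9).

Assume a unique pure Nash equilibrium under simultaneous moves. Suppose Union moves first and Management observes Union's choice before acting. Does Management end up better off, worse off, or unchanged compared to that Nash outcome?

worse off

Solve by backward induction (Union leads).
- Soft: BR = N5, leader payoff 5.
- Firm: BR = N4, leader payoff 6.
- Hard: BR = N5, leader payoff -4.
Maximizing over 5, 6, -4, Union chooses Firm. Subgame-perfect outcome: (Firm, N4) with payoffs (6, 7).
Under simultaneous play:
Union's best replies: N1→Soft; N2→Hard; N3→Firm; N4→Soft; N5→Soft.
Management's best replies: Soft→N5; Firm→N4; Hard→N5.
Only (Soft, N5) has each player best-responding; Nash payoffs (5, 9).
Management earns 7 sequentially versus 9 at the Nash outcome: worse off.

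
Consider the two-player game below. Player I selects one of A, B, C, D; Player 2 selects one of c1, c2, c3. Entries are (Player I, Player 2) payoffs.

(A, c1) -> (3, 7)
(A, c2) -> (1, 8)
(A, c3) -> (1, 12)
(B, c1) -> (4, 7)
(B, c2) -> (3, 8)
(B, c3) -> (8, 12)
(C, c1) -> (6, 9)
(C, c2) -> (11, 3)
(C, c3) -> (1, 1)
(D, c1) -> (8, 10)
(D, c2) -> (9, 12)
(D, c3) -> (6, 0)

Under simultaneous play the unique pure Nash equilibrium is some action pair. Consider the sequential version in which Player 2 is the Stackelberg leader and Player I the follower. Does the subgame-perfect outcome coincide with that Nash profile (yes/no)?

yes

Work backward from Player I's decision.
- c1 → Player I plays D (best of 3, 4, 6, 8); Player 2 gets 10.
- c2 → Player I plays C (best of 1, 3, 11, 9); Player 2 gets 3.
- c3 → Player I plays B (best of 1, 8, 1, 6); Player 2 gets 12.
Player 2's induced payoffs are 10, 3, 12, so Player 2 commits to c3. Subgame-perfect outcome: (B, c3) with payoffs (8, 12).
Now find the simultaneous Nash equilibrium.
Player I's best replies: c1→D; c2→C; c3→B.
Player 2's best replies: A→c3; B→c3; C→c1; D→c2.
Only (B, c3) has each player best-responding; Nash payoffs (8, 12).
Sequential outcome (B, c3) coincides with the Nash profile (B, c3).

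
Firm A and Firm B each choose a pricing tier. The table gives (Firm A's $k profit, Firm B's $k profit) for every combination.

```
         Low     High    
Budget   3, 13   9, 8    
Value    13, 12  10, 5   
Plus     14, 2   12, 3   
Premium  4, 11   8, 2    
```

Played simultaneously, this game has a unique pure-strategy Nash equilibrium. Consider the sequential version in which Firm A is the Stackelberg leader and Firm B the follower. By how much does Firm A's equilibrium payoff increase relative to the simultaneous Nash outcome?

Solve by backward induction (Firm A leads).
- Budget: BR = Low, leader payoff 3.
- Value: BR = Low, leader payoff 13.
- Plus: BR = High, leader payoff 12.
- Premium: BR = Low, leader payoff 4.
Maximizing over 3, 13, 12, 4, Firm A chooses Value. Subgame-perfect outcome: (Value, Low) with payoffs (13, 12).
Now find the simultaneous Nash equilibrium.
Firm A's best replies: Low→Plus; High→Plus.
Firm B's best replies: Budget→Low; Value→Low; Plus→High; Premium→Low.
The unique mutual best reply is (Plus, High), giving (12, 3).
Firm A's commitment gain: 13 − 12 = 1.

1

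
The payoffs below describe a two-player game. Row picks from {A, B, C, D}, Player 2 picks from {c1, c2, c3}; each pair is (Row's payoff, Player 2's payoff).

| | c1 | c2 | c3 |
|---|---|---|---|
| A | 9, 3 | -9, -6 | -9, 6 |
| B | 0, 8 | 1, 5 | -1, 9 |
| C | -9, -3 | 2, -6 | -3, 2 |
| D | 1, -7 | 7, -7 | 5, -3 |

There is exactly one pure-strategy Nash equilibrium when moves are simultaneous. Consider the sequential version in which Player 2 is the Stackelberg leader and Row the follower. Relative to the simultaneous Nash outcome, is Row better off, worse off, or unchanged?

better off

Row best-responds to each possible Player 2 move:
- c1: BR = A, leader payoff 3.
- c2: BR = D, leader payoff -7.
- c3: BR = D, leader payoff -3.
Maximizing over 3, -7, -3, Player 2 chooses c1. Subgame-perfect outcome: (A, c1) with payoffs (9, 3).
Under simultaneous play:
Row's best replies: c1→A; c2→D; c3→D.
Player 2's best replies: A→c3; B→c3; C→c3; D→c3.
Only (D, c3) has each player best-responding; Nash payoffs (5, -3).
Row earns 9 sequentially versus 5 at the Nash outcome: better off.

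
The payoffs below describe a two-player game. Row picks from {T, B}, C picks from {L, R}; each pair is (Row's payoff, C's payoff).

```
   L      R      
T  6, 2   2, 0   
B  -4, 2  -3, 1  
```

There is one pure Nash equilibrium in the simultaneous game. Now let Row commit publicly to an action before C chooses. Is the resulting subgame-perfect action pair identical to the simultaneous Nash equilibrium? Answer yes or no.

Backward induction with Row moving first.
- T: C compares 2, 0 and picks L; Row would get 6.
- B: C compares 2, 1 and picks L; Row would get -4.
Among 6, -4, the best is 6 at T. Subgame-perfect outcome: (T, L) with payoffs (6, 2).
Now find the simultaneous Nash equilibrium.
Row's best replies: L→T; R→T.
C's best replies: T→L; B→L.
Only (T, L) has each player best-responding; Nash payoffs (6, 2).
Sequential outcome (T, L) coincides with the Nash profile (T, L).

yes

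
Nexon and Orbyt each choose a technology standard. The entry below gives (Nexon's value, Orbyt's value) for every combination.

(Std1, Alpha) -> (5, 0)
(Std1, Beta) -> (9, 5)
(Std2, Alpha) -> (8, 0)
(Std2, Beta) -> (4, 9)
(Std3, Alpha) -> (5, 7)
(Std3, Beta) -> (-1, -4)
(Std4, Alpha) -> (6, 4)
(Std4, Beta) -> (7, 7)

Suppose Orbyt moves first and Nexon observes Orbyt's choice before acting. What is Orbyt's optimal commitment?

Beta

Backward induction with Orbyt moving first.
- Alpha: BR = Std2, leader payoff 0.
- Beta: BR = Std1, leader payoff 5.
Among 0, 5, the best is 5 at Beta. Subgame-perfect outcome: (Std1, Beta) with payoffs (9, 5).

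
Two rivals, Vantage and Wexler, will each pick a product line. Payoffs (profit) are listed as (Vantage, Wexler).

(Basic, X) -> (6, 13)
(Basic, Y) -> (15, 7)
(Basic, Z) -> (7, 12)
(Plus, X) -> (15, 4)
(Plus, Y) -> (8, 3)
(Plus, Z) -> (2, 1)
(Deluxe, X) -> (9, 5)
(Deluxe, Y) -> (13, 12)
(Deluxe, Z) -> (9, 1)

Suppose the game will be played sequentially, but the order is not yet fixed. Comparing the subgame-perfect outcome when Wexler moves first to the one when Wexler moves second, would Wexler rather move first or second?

If Vantage leads: Wexler's best replies are Basic→X, Plus→X, Deluxe→Y; Vantage's induced payoffs 6, 15, 13; outcome (Plus, X), payoffs (15, 4).
If Wexler leads: Vantage's best replies are X→Plus, Y→Basic, Z→Deluxe; Wexler's induced payoffs 4, 7, 1; outcome (Basic, Y), payoffs (15, 7).
Wexler gets 7 moving first and 4 moving second, so Wexler prefers to move first.

first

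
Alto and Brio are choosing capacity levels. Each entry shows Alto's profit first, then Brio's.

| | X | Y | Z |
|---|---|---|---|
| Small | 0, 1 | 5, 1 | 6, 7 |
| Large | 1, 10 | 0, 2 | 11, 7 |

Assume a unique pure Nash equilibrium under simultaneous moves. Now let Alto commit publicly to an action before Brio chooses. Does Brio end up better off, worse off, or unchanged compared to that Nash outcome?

Backward induction with Alto moving first.
- Small → Brio plays Z (best of 1, 1, 7); Alto gets 6.
- Large → Brio plays X (best of 10, 2, 7); Alto gets 1.
Maximizing over 6, 1, Alto chooses Small. Subgame-perfect outcome: (Small, Z) with payoffs (6, 7).
Under simultaneous play:
Alto's best replies: X→Large; Y→Small; Z→Large.
Brio's best replies: Small→Z; Large→X.
The unique mutual best reply is (Large, X), giving (1, 10).
Brio earns 7 sequentially versus 10 at the Nash outcome: worse off.

worse off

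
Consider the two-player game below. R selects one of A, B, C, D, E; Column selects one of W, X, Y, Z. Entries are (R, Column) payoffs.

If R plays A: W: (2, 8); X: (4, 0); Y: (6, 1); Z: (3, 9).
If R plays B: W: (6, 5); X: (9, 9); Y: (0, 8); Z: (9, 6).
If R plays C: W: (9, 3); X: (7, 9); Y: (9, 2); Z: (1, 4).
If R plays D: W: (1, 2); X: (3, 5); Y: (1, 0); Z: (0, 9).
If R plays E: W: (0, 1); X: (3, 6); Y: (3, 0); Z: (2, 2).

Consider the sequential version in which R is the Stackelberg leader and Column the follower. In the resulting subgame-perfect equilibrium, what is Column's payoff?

Work backward from Column's decision.
- A: Column compares 8, 0, 1, 9 and picks Z; R would get 3.
- B: Column compares 5, 9, 8, 6 and picks X; R would get 9.
- C: Column compares 3, 9, 2, 4 and picks X; R would get 7.
- D: Column compares 2, 5, 0, 9 and picks Z; R would get 0.
- E: Column compares 1, 6, 0, 2 and picks X; R would get 3.
Maximizing over 3, 9, 7, 0, 3, R chooses B. Subgame-perfect outcome: (B, X) with payoffs (9, 9).

9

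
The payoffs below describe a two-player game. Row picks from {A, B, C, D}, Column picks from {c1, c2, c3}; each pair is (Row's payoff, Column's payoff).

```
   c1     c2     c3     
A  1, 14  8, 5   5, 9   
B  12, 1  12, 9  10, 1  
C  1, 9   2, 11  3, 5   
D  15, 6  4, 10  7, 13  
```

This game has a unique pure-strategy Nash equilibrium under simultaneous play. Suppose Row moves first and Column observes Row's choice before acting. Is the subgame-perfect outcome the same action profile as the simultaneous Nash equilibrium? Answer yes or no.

Column best-responds to each possible Row move:
- A: Column compares 14, 5, 9 and picks c1; Row would get 1.
- B: Column compares 1, 9, 1 and picks c2; Row would get 12.
- C: Column compares 9, 11, 5 and picks c2; Row would get 2.
- D: Column compares 6, 10, 13 and picks c3; Row would get 7.
Among 1, 12, 2, 7, the best is 12 at B. Subgame-perfect outcome: (B, c2) with payoffs (12, 9).
For the simultaneous game, intersect best replies.
Row's best replies: c1→D; c2→B; c3→B.
Column's best replies: A→c1; B→c2; C→c2; D→c3.
The unique mutual best reply is (B, c2), giving (12, 9).
Sequential outcome (B, c2) coincides with the Nash profile (B, c2).

yes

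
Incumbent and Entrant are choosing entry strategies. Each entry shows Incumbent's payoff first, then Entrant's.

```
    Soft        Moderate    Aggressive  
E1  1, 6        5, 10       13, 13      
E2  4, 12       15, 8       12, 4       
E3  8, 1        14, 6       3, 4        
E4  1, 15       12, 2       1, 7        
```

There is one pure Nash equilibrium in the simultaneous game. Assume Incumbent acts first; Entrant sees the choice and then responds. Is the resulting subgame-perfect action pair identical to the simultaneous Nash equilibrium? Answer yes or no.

no

Solve by backward induction (Incumbent leads).
- E1: Entrant compares 6, 10, 13 and picks Aggressive; Incumbent would get 13.
- E2: Entrant compares 12, 8, 4 and picks Soft; Incumbent would get 4.
- E3: Entrant compares 1, 6, 4 and picks Moderate; Incumbent would get 14.
- E4: Entrant compares 15, 2, 7 and picks Soft; Incumbent would get 1.
Incumbent's induced payoffs are 13, 4, 14, 1, so Incumbent commits to E3. Subgame-perfect outcome: (E3, Moderate) with payoffs (14, 6).
Now find the simultaneous Nash equilibrium.
Incumbent's best replies: Soft→E3; Moderate→E2; Aggressive→E1.
Entrant's best replies: E1→Aggressive; E2→Soft; E3→Moderate; E4→Soft.
Only (E1, Aggressive) has each player best-responding; Nash payoffs (13, 13).
Sequential outcome (E3, Moderate) differs from the Nash profile (E1, Aggressive).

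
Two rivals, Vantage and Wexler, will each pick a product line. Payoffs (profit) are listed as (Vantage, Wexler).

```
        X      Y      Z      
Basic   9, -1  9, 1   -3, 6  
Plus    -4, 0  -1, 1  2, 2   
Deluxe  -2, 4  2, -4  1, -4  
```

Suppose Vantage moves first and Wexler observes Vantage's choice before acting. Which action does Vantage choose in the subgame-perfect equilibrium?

Plus

Wexler best-responds to each possible Vantage move:
- Basic: BR = Z, leader payoff -3.
- Plus: BR = Z, leader payoff 2.
- Deluxe: BR = X, leader payoff -2.
Vantage's induced payoffs are -3, 2, -2, so Vantage commits to Plus. Subgame-perfect outcome: (Plus, Z) with payoffs (2, 2).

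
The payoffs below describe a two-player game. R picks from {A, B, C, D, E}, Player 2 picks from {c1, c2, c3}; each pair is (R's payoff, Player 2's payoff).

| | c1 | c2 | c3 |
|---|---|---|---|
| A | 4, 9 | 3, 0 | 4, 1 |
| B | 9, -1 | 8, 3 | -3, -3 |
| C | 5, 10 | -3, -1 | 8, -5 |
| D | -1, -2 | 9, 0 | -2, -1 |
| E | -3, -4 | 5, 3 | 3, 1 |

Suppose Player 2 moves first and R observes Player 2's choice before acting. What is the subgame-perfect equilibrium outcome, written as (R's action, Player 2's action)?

(D, c2)

Solve by backward induction (Player 2 leads).
- c1: BR = B, leader payoff -1.
- c2: BR = D, leader payoff 0.
- c3: BR = C, leader payoff -5.
Maximizing over -1, 0, -5, Player 2 chooses c2. Subgame-perfect outcome: (D, c2) with payoffs (9, 0).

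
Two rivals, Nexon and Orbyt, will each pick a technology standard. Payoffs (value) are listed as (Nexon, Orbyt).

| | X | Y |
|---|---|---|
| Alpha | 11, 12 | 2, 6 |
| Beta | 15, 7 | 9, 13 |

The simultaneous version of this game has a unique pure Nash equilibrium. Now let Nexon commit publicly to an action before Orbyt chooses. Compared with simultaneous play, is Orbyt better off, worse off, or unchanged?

Orbyt best-responds to each possible Nexon move:
- Alpha → Orbyt plays X (best of 12, 6); Nexon gets 11.
- Beta → Orbyt plays Y (best of 7, 13); Nexon gets 9.
Nexon's induced payoffs are 11, 9, so Nexon commits to Alpha. Subgame-perfect outcome: (Alpha, X) with payoffs (11, 12).
Under simultaneous play:
Nexon's best replies: X→Beta; Y→Beta.
Orbyt's best replies: Alpha→X; Beta→Y.
The unique mutual best reply is (Beta, Y), giving (9, 13).
Orbyt earns 12 sequentially versus 13 at the Nash outcome: worse off.

worse off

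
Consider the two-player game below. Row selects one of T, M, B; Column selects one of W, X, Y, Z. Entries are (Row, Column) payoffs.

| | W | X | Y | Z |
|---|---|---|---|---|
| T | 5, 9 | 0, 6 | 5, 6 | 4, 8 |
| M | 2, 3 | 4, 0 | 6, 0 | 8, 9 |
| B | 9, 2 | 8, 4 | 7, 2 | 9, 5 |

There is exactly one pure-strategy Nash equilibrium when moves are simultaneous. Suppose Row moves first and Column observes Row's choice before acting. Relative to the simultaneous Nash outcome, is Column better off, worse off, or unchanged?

unchanged

Solve by backward induction (Row leads).
- T → Column plays W (best of 9, 6, 6, 8); Row gets 5.
- M → Column plays Z (best of 3, 0, 0, 9); Row gets 8.
- B → Column plays Z (best of 2, 4, 2, 5); Row gets 9.
Maximizing over 5, 8, 9, Row chooses B. Subgame-perfect outcome: (B, Z) with payoffs (9, 5).
Now find the simultaneous Nash equilibrium.
Row's best replies: W→B; X→B; Y→B; Z→B.
Column's best replies: T→W; M→Z; B→Z.
Only (B, Z) has each player best-responding; Nash payoffs (9, 5).
Column earns 5 sequentially versus 5 at the Nash outcome: unchanged.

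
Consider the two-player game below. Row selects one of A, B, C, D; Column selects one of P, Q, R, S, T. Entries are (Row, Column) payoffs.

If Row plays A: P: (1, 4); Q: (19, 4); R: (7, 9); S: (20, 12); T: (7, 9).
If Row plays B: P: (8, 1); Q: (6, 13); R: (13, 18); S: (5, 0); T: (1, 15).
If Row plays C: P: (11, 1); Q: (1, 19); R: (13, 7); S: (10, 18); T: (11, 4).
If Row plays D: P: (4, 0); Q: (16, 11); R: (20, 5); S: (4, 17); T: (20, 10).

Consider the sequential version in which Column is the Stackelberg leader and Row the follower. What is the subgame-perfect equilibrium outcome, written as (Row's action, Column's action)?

Row best-responds to each possible Column move:
- P: Row compares 1, 8, 11, 4 and picks C; Column would get 1.
- Q: Row compares 19, 6, 1, 16 and picks A; Column would get 4.
- R: Row compares 7, 13, 13, 20 and picks D; Column would get 5.
- S: Row compares 20, 5, 10, 4 and picks A; Column would get 12.
- T: Row compares 7, 1, 11, 20 and picks D; Column would get 10.
Maximizing over 1, 4, 5, 12, 10, Column chooses S. Subgame-perfect outcome: (A, S) with payoffs (20, 12).

(A, S)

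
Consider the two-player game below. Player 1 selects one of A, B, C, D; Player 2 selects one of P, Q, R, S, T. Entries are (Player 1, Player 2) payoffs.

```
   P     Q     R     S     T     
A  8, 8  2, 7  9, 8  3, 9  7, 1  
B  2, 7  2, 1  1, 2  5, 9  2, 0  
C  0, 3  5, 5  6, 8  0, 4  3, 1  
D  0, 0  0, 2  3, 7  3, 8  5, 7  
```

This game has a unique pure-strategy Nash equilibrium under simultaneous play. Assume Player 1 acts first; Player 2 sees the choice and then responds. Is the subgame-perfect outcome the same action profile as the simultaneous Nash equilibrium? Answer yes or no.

no

Backward induction with Player 1 moving first.
- A: BR = S, leader payoff 3.
- B: BR = S, leader payoff 5.
- C: BR = R, leader payoff 6.
- D: BR = S, leader payoff 3.
Maximizing over 3, 5, 6, 3, Player 1 chooses C. Subgame-perfect outcome: (C, R) with payoffs (6, 8).
For the simultaneous game, intersect best replies.
Player 1's best replies: P→A; Q→C; R→A; S→B; T→A.
Player 2's best replies: A→S; B→S; C→R; D→S.
Only (B, S) has each player best-responding; Nash payoffs (5, 9).
Sequential outcome (C, R) differs from the Nash profile (B, S).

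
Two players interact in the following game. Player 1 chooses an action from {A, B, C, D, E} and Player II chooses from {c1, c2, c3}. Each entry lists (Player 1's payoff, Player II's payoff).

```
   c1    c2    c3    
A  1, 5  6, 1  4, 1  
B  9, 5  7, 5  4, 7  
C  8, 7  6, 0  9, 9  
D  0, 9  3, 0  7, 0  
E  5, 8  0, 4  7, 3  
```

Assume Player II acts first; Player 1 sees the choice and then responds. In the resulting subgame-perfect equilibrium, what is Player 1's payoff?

Player 1 best-responds to each possible Player II move:
- c1: Player 1 compares 1, 9, 8, 0, 5 and picks B; Player II would get 5.
- c2: Player 1 compares 6, 7, 6, 3, 0 and picks B; Player II would get 5.
- c3: Player 1 compares 4, 4, 9, 7, 7 and picks C; Player II would get 9.
Maximizing over 5, 5, 9, Player II chooses c3. Subgame-perfect outcome: (C, c3) with payoffs (9, 9).

9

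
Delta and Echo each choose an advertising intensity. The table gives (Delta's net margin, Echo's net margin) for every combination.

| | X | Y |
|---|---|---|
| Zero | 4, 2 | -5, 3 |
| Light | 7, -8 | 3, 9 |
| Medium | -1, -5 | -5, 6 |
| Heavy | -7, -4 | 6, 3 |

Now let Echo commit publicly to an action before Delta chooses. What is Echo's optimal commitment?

Delta best-responds to each possible Echo move:
- X → Delta plays Light (best of 4, 7, -1, -7); Echo gets -8.
- Y → Delta plays Heavy (best of -5, 3, -5, 6); Echo gets 3.
Echo's induced payoffs are -8, 3, so Echo commits to Y. Subgame-perfect outcome: (Heavy, Y) with payoffs (6, 3).

Y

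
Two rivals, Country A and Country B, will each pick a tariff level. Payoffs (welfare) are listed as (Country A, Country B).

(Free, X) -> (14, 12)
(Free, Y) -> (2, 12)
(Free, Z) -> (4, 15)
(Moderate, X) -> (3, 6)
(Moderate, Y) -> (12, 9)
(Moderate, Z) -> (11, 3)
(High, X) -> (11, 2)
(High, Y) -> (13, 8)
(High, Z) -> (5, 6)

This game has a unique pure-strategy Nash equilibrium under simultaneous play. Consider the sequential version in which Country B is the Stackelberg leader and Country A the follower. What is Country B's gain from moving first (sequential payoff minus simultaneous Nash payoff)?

Work backward from Country A's decision.
- X: BR = Free, leader payoff 12.
- Y: BR = High, leader payoff 8.
- Z: BR = Moderate, leader payoff 3.
Country B's induced payoffs are 12, 8, 3, so Country B commits to X. Subgame-perfect outcome: (Free, X) with payoffs (14, 12).
Now find the simultaneous Nash equilibrium.
Country A's best replies: X→Free; Y→High; Z→Moderate.
Country B's best replies: Free→Z; Moderate→Y; High→Y.
The unique mutual best reply is (High, Y), giving (13, 8).
Country B's commitment gain: 12 − 8 = 4.

4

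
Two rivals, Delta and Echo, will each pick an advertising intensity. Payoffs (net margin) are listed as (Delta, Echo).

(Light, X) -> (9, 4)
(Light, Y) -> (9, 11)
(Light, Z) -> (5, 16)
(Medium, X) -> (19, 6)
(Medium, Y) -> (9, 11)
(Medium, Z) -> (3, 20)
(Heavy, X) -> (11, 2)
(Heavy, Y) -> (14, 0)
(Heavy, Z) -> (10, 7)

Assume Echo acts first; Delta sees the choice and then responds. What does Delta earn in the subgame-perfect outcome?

10

Backward induction with Echo moving first.
- X: Delta compares 9, 19, 11 and picks Medium; Echo would get 6.
- Y: Delta compares 9, 9, 14 and picks Heavy; Echo would get 0.
- Z: Delta compares 5, 3, 10 and picks Heavy; Echo would get 7.
Among 6, 0, 7, the best is 7 at Z. Subgame-perfect outcome: (Heavy, Z) with payoffs (10, 7).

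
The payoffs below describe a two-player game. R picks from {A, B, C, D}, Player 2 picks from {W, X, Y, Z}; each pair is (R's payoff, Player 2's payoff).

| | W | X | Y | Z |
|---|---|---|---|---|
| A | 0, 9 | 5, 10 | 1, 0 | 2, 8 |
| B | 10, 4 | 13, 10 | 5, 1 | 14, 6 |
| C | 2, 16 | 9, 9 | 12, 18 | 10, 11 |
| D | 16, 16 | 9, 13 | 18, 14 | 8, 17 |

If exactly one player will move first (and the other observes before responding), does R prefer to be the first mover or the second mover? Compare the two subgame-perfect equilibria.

If R leads: Player 2's best replies are A→X, B→X, C→Y, D→Z; R's induced payoffs 5, 13, 12, 8; outcome (B, X), payoffs (13, 10).
If Player 2 leads: R's best replies are W→D, X→B, Y→D, Z→B; Player 2's induced payoffs 16, 10, 14, 6; outcome (D, W), payoffs (16, 16).
R gets 13 moving first and 16 moving second, so R prefers to move second.

second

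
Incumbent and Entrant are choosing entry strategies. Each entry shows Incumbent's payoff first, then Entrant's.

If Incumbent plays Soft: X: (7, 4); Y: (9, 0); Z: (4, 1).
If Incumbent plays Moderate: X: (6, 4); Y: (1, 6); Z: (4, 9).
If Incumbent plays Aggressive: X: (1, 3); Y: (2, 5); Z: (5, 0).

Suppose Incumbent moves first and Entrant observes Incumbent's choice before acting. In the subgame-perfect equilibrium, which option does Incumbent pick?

Backward induction with Incumbent moving first.
- Soft: Entrant compares 4, 0, 1 and picks X; Incumbent would get 7.
- Moderate: Entrant compares 4, 6, 9 and picks Z; Incumbent would get 4.
- Aggressive: Entrant compares 3, 5, 0 and picks Y; Incumbent would get 2.
Maximizing over 7, 4, 2, Incumbent chooses Soft. Subgame-perfect outcome: (Soft, X) with payoffs (7, 4).

Soft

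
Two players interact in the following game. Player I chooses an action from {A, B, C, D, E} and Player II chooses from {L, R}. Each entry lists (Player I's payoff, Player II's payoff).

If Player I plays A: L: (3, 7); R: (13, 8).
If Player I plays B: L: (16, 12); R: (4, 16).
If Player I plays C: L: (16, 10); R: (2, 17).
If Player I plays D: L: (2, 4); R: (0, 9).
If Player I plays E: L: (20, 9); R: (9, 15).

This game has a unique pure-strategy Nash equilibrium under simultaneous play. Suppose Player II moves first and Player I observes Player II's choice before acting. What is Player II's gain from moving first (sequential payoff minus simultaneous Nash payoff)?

1

Player I best-responds to each possible Player II move:
- L: BR = E, leader payoff 9.
- R: BR = A, leader payoff 8.
Among 9, 8, the best is 9 at L. Subgame-perfect outcome: (E, L) with payoffs (20, 9).
Now find the simultaneous Nash equilibrium.
Player I's best replies: L→E; R→A.
Player II's best replies: A→R; B→R; C→R; D→R; E→R.
Only (A, R) has each player best-responding; Nash payoffs (13, 8).
Player II's commitment gain: 9 − 8 = 1.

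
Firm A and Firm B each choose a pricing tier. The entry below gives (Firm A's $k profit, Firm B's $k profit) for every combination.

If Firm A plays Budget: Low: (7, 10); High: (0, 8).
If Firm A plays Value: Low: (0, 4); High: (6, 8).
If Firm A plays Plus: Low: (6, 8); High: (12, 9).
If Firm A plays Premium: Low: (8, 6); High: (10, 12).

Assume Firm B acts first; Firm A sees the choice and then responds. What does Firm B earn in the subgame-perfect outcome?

9

Solve by backward induction (Firm B leads).
- Low: Firm A compares 7, 0, 6, 8 and picks Premium; Firm B would get 6.
- High: Firm A compares 0, 6, 12, 10 and picks Plus; Firm B would get 9.
Firm B's induced payoffs are 6, 9, so Firm B commits to High. Subgame-perfect outcome: (Plus, High) with payoffs (12, 9).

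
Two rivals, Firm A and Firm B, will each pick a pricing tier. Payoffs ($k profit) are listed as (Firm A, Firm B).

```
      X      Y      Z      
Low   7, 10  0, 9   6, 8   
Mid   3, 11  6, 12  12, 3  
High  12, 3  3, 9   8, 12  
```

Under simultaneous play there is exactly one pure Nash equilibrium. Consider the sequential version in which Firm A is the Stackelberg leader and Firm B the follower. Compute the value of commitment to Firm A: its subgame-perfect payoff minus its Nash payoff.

Firm B best-responds to each possible Firm A move:
- Low: Firm B compares 10, 9, 8 and picks X; Firm A would get 7.
- Mid: Firm B compares 11, 12, 3 and picks Y; Firm A would get 6.
- High: Firm B compares 3, 9, 12 and picks Z; Firm A would get 8.
Among 7, 6, 8, the best is 8 at High. Subgame-perfect outcome: (High, Z) with payoffs (8, 12).
Under simultaneous play:
Firm A's best replies: X→High; Y→Mid; Z→Mid.
Firm B's best replies: Low→X; Mid→Y; High→Z.
The unique mutual best reply is (Mid, Y), giving (6, 12).
Firm A's commitment gain: 8 − 6 = 2.

2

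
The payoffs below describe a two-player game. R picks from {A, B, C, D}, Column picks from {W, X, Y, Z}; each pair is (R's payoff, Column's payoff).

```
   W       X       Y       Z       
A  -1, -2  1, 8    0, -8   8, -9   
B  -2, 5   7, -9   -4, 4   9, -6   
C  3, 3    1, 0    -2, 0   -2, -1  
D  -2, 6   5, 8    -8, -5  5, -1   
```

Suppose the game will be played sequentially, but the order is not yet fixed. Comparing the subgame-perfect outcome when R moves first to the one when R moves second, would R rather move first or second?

first

If R leads: Column's best replies are A→X, B→W, C→W, D→X; R's induced payoffs 1, -2, 3, 5; outcome (D, X), payoffs (5, 8).
If Column leads: R's best replies are W→C, X→B, Y→A, Z→B; Column's induced payoffs 3, -9, -8, -6; outcome (C, W), payoffs (3, 3).
R gets 5 moving first and 3 moving second, so R prefers to move first.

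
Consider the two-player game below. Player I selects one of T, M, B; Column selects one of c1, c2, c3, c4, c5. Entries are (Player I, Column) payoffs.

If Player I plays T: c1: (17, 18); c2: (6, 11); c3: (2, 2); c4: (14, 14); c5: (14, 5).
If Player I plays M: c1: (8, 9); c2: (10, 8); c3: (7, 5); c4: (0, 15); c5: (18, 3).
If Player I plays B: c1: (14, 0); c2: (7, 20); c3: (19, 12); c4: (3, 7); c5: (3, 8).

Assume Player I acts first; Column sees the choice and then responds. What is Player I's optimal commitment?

T

Work backward from Column's decision.
- T → Column plays c1 (best of 18, 11, 2, 14, 5); Player I gets 17.
- M → Column plays c4 (best of 9, 8, 5, 15, 3); Player I gets 0.
- B → Column plays c2 (best of 0, 20, 12, 7, 8); Player I gets 7.
Player I's induced payoffs are 17, 0, 7, so Player I commits to T. Subgame-perfect outcome: (T, c1) with payoffs (17, 18).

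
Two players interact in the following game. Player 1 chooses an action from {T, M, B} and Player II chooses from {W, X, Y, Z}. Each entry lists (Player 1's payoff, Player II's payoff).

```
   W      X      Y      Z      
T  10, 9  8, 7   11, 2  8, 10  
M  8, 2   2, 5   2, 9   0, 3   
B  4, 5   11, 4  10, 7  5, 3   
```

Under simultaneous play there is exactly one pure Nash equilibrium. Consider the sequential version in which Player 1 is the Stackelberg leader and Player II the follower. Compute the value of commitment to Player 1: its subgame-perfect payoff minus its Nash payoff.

2

Work backward from Player II's decision.
- T: Player II compares 9, 7, 2, 10 and picks Z; Player 1 would get 8.
- M: Player II compares 2, 5, 9, 3 and picks Y; Player 1 would get 2.
- B: Player II compares 5, 4, 7, 3 and picks Y; Player 1 would get 10.
Maximizing over 8, 2, 10, Player 1 chooses B. Subgame-perfect outcome: (B, Y) with payoffs (10, 7).
For the simultaneous game, intersect best replies.
Player 1's best replies: W→T; X→B; Y→T; Z→T.
Player II's best replies: T→Z; M→Y; B→Y.
The unique mutual best reply is (T, Z), giving (8, 10).
Player 1's commitment gain: 10 − 8 = 2.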